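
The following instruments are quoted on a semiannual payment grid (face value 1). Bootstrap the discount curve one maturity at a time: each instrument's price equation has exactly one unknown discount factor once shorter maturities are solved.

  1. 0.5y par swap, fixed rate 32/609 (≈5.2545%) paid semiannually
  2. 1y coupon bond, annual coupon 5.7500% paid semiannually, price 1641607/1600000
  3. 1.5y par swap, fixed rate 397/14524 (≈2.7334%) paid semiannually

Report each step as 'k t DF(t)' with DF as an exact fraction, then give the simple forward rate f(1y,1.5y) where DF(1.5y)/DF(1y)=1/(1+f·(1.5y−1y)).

step 1 [0.5y] swap r/2=16/609: DF=(1 − 16/609·(0))/(1+16/609) = 609/625 ≈ 0.974400
step 2 [1y] bond c/2=23/800: DF=(1641607/1600000 − 23/800·(0.974400))/(1+23/800) = 9701/10000 ≈ 0.970100
step 3 [1.5y] swap r/2=397/29048: DF=(1 − 397/29048·(0.974400+0.970100))/(1+397/29048) = 9603/10000 ≈ 0.960300

1 1/2 609/625
2 1 9701/10000
3 3/2 9603/10000
f(1y,1.5y) = ((9701/10000)/(9603/10000) − 1)/(1/2) = 196/9603 ≈ 2.0410%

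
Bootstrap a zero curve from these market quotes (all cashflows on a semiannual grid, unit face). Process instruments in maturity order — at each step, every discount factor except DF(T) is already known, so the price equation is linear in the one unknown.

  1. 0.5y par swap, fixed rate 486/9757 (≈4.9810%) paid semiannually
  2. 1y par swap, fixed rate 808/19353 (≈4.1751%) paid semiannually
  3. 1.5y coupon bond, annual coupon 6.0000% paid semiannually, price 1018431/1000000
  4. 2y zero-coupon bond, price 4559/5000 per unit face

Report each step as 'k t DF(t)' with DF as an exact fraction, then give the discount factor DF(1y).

1 1/2 9757/10000
2 1 2399/2500
3 3/2 2331/2500
4 2 4559/5000
DF(1y) = 2399/2500 ≈ 0.959600

step 1 [0.5y] swap r/2=243/9757: DF=(1 − 243/9757·(0))/(1+243/9757) = 9757/10000 ≈ 0.975700
step 2 [1y] swap r/2=404/19353: DF=(1 − 404/19353·(0.975700))/(1+404/19353) = 2399/2500 ≈ 0.959600
step 3 [1.5y] bond c/2=3/100: DF=(1018431/1000000 − 3/100·(0.975700+0.959600))/(1+3/100) = 2331/2500 ≈ 0.932400
step 4 [2y] zero: DF = P = 4559/5000 ≈ 0.911800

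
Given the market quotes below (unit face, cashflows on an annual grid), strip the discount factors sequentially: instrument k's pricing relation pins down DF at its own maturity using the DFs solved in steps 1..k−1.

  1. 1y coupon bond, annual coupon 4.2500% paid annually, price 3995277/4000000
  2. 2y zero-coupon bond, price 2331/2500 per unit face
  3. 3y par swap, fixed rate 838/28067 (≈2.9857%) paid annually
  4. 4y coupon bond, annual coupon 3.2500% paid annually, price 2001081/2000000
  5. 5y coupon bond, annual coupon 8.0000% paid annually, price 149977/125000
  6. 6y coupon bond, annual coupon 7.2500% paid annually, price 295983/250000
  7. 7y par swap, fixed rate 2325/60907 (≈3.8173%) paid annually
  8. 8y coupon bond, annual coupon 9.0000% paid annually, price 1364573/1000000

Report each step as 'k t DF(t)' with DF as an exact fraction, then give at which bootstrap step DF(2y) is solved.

step 1 [1y] bond c/1=17/400: DF=(3995277/4000000 − 17/400·(0))/(1+17/400) = 9581/10000 ≈ 0.958100
step 2 [2y] zero: DF = P = 2331/2500 ≈ 0.932400
step 3 [3y] swap r/1=838/28067: DF=(1 − 838/28067·(0.958100+0.932400))/(1+838/28067) = 4581/5000 ≈ 0.916200
step 4 [4y] bond c/1=13/400: DF=(2001081/2000000 − 13/400·(0.958100+0.932400+0.916200))/(1+13/400) = 8807/10000 ≈ 0.880700
step 5 [5y] bond c/1=2/25: DF=(149977/125000 − 2/25·(0.958100+0.932400+0.916200+0.880700))/(1+2/25) = 4189/5000 ≈ 0.837800
step 6 [6y] bond c/1=29/400: DF=(295983/250000 − 29/400·(0.958100+0.932400+0.916200+0.880700+0.837800))/(1+29/400) = 399/500 ≈ 0.798000
step 7 [7y] swap r/1=2325/60907: DF=(1 − 2325/60907·(0.958100+0.932400+0.916200+0.880700+0.837800+0.798000))/(1+2325/60907) = 307/400 ≈ 0.767500
step 8 [8y] bond c/1=9/100: DF=(1364573/1000000 − 9/100·(0.958100+0.932400+0.916200+0.880700+0.837800+0.798000+0.767500))/(1+9/100) = 749/1000 ≈ 0.749000

1 1 9581/10000
2 2 2331/2500
3 3 4581/5000
4 4 8807/10000
5 5 4189/5000
6 6 399/500
7 7 307/400
8 8 749/1000
DF(2y) is solved at step 2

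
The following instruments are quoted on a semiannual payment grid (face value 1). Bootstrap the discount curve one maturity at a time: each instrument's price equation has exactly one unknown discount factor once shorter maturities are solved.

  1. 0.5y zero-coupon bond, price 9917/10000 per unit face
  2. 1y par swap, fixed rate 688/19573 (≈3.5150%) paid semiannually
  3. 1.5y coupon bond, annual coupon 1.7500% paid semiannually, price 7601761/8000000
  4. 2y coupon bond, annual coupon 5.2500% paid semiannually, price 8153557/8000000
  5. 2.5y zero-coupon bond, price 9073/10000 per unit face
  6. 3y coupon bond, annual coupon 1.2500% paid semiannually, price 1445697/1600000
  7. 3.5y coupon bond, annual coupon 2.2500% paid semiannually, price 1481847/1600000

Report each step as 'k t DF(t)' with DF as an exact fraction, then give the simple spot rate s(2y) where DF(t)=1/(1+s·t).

step 1 [0.5y] zero: DF = P = 9917/10000 ≈ 0.991700
step 2 [1y] swap r/2=344/19573: DF=(1 − 344/19573·(0.991700))/(1+344/19573) = 1207/1250 ≈ 0.965600
step 3 [1.5y] bond c/2=7/800: DF=(7601761/8000000 − 7/800·(0.991700+0.965600))/(1+7/800) = 37/40 ≈ 0.925000
step 4 [2y] bond c/2=21/800: DF=(8153557/8000000 − 21/800·(0.991700+0.965600+0.925000))/(1+21/800) = 4597/5000 ≈ 0.919400
step 5 [2.5y] zero: DF = P = 9073/10000 ≈ 0.907300
step 6 [3y] bond c/2=1/160: DF=(1445697/1600000 − 1/160·(0.991700+0.965600+0.925000+0.919400+0.907300))/(1+1/160) = 8687/10000 ≈ 0.868700
step 7 [3.5y] bond c/2=9/800: DF=(1481847/1600000 − 9/800·(0.991700+0.965600+0.925000+0.919400+0.907300+0.868700))/(1+9/800) = 4269/5000 ≈ 0.853800

1 1/2 9917/10000
2 1 1207/1250
3 3/2 37/40
4 2 4597/5000
5 5/2 9073/10000
6 3 8687/10000
7 7/2 4269/5000
s(2y) = (1/(4597/5000) − 1)/(2) = 403/9194 ≈ 4.3833%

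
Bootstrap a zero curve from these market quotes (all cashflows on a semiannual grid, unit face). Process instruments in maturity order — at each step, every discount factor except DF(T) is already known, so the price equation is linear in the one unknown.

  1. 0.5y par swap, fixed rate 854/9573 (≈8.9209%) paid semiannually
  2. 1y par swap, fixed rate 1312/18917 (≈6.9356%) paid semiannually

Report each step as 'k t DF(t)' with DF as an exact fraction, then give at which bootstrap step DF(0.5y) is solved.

1 1/2 9573/10000
2 1 584/625
DF(0.5y) is solved at step 1

step 1 [0.5y] swap r/2=427/9573: DF=(1 − 427/9573·(0))/(1+427/9573) = 9573/10000 ≈ 0.957300
step 2 [1y] swap r/2=656/18917: DF=(1 − 656/18917·(0.957300))/(1+656/18917) = 584/625 ≈ 0.934400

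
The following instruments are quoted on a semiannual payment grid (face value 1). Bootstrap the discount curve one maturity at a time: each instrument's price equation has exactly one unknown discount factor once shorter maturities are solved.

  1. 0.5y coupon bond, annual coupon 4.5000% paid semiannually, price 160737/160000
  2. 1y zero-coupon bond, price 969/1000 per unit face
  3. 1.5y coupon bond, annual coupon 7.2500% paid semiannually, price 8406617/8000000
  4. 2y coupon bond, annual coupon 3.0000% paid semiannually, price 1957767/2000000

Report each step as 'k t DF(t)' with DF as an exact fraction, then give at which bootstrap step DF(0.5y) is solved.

1 1/2 393/400
2 1 969/1000
3 3/2 4729/5000
4 2 576/625
DF(0.5y) is solved at step 1

step 1 [0.5y] bond c/2=9/400: DF=(160737/160000 − 9/400·(0))/(1+9/400) = 393/400 ≈ 0.982500
step 2 [1y] zero: DF = P = 969/1000 ≈ 0.969000
step 3 [1.5y] bond c/2=29/800: DF=(8406617/8000000 − 29/800·(0.982500+0.969000))/(1+29/800) = 4729/5000 ≈ 0.945800
step 4 [2y] bond c/2=3/200: DF=(1957767/2000000 − 3/200·(0.982500+0.969000+0.945800))/(1+3/200) = 576/625 ≈ 0.921600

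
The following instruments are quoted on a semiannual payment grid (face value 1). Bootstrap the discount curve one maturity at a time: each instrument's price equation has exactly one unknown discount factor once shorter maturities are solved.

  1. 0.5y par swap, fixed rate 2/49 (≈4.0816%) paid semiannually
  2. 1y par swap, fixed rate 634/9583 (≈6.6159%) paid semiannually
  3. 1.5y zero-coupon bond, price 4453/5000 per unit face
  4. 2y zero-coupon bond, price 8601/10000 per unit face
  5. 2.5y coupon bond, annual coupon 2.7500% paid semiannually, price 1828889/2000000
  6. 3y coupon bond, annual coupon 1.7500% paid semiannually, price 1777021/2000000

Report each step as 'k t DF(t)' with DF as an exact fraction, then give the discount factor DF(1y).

1 1/2 49/50
2 1 4683/5000
3 3/2 4453/5000
4 2 8601/10000
5 5/2 8523/10000
6 3 526/625
DF(1y) = 4683/5000 ≈ 0.936600

step 1 [0.5y] swap r/2=1/49: DF=(1 − 1/49·(0))/(1+1/49) = 49/50 ≈ 0.980000
step 2 [1y] swap r/2=317/9583: DF=(1 − 317/9583·(0.980000))/(1+317/9583) = 4683/5000 ≈ 0.936600
step 3 [1.5y] zero: DF = P = 4453/5000 ≈ 0.890600
step 4 [2y] zero: DF = P = 8601/10000 ≈ 0.860100
step 5 [2.5y] bond c/2=11/800: DF=(1828889/2000000 − 11/800·(0.980000+0.936600+0.890600+0.860100))/(1+11/800) = 8523/10000 ≈ 0.852300
step 6 [3y] bond c/2=7/800: DF=(1777021/2000000 − 7/800·(0.980000+0.936600+0.890600+0.860100+0.852300))/(1+7/800) = 526/625 ≈ 0.841600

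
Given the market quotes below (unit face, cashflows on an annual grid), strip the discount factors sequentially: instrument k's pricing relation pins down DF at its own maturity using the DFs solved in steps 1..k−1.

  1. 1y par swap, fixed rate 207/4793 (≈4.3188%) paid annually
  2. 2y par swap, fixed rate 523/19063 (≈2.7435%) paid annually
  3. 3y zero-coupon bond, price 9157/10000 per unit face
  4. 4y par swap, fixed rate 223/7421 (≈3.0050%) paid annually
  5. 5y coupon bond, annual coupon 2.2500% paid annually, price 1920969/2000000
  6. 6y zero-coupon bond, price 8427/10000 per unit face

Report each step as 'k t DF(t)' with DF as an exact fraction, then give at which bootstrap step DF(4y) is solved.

step 1 [1y] swap r/1=207/4793: DF=(1 − 207/4793·(0))/(1+207/4793) = 4793/5000 ≈ 0.958600
step 2 [2y] swap r/1=523/19063: DF=(1 − 523/19063·(0.958600))/(1+523/19063) = 9477/10000 ≈ 0.947700
step 3 [3y] zero: DF = P = 9157/10000 ≈ 0.915700
step 4 [4y] swap r/1=223/7421: DF=(1 − 223/7421·(0.958600+0.947700+0.915700))/(1+223/7421) = 1777/2000 ≈ 0.888500
step 5 [5y] bond c/1=9/400: DF=(1920969/2000000 − 9/400·(0.958600+0.947700+0.915700+0.888500))/(1+9/400) = 8577/10000 ≈ 0.857700
step 6 [6y] zero: DF = P = 8427/10000 ≈ 0.842700

1 1 4793/5000
2 2 9477/10000
3 3 9157/10000
4 4 1777/2000
5 5 8577/10000
6 6 8427/10000
DF(4y) is solved at step 4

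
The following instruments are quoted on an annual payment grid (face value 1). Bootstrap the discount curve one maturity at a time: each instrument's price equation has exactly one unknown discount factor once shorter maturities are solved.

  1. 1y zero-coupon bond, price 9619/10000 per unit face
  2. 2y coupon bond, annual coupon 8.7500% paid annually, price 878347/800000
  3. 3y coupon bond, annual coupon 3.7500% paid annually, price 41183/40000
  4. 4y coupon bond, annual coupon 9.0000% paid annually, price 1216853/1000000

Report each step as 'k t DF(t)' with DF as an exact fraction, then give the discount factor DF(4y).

step 1 [1y] zero: DF = P = 9619/10000 ≈ 0.961900
step 2 [2y] bond c/1=7/80: DF=(878347/800000 − 7/80·(0.961900))/(1+7/80) = 4661/5000 ≈ 0.932200
step 3 [3y] bond c/1=3/80: DF=(41183/40000 − 3/80·(0.961900+0.932200))/(1+3/80) = 9239/10000 ≈ 0.923900
step 4 [4y] bond c/1=9/100: DF=(1216853/1000000 − 9/100·(0.961900+0.932200+0.923900))/(1+9/100) = 8837/10000 ≈ 0.883700

1 1 9619/10000
2 2 4661/5000
3 3 9239/10000
4 4 8837/10000
DF(4y) = 8837/10000 ≈ 0.883700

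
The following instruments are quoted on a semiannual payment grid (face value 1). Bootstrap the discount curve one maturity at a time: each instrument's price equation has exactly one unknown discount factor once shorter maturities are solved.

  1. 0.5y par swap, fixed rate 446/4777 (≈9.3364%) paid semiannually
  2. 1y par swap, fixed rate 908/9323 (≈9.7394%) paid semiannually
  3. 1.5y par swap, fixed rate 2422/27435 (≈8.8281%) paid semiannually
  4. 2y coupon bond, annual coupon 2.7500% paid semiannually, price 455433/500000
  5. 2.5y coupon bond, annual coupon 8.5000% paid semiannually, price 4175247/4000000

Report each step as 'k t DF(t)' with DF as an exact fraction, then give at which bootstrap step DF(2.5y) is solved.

step 1 [0.5y] swap r/2=223/4777: DF=(1 − 223/4777·(0))/(1+223/4777) = 4777/5000 ≈ 0.955400
step 2 [1y] swap r/2=454/9323: DF=(1 − 454/9323·(0.955400))/(1+454/9323) = 2273/2500 ≈ 0.909200
step 3 [1.5y] swap r/2=1211/27435: DF=(1 − 1211/27435·(0.955400+0.909200))/(1+1211/27435) = 8789/10000 ≈ 0.878900
step 4 [2y] bond c/2=11/800: DF=(455433/500000 − 11/800·(0.955400+0.909200+0.878900))/(1+11/800) = 8613/10000 ≈ 0.861300
step 5 [2.5y] bond c/2=17/400: DF=(4175247/4000000 − 17/400·(0.955400+0.909200+0.878900+0.861300))/(1+17/400) = 8543/10000 ≈ 0.854300

1 1/2 4777/5000
2 1 2273/2500
3 3/2 8789/10000
4 2 8613/10000
5 5/2 8543/10000
DF(2.5y) is solved at step 5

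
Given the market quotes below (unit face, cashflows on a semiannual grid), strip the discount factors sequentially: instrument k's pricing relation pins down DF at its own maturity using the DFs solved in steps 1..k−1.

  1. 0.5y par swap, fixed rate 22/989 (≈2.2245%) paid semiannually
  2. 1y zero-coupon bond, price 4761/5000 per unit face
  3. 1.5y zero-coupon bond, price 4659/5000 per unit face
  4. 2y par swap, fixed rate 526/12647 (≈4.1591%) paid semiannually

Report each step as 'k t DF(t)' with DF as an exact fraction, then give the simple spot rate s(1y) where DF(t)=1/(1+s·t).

1 1/2 989/1000
2 1 4761/5000
3 3/2 4659/5000
4 2 9211/10000
s(1y) = (1/(4761/5000) − 1)/(1) = 239/4761 ≈ 5.0200%

step 1 [0.5y] swap r/2=11/989: DF=(1 − 11/989·(0))/(1+11/989) = 989/1000 ≈ 0.989000
step 2 [1y] zero: DF = P = 4761/5000 ≈ 0.952200
step 3 [1.5y] zero: DF = P = 4659/5000 ≈ 0.931800
step 4 [2y] swap r/2=263/12647: DF=(1 − 263/12647·(0.989000+0.952200+0.931800))/(1+263/12647) = 9211/10000 ≈ 0.921100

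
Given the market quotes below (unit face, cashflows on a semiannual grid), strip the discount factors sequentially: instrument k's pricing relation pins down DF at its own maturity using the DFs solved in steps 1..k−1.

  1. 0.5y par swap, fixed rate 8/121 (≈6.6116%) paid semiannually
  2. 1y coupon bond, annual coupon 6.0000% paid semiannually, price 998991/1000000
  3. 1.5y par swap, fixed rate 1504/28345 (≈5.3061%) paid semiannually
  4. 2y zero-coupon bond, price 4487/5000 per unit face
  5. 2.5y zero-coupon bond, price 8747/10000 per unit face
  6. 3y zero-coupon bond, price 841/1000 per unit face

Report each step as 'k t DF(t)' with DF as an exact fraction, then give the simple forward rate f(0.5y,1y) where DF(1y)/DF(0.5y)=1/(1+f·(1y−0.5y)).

step 1 [0.5y] swap r/2=4/121: DF=(1 − 4/121·(0))/(1+4/121) = 121/125 ≈ 0.968000
step 2 [1y] bond c/2=3/100: DF=(998991/1000000 − 3/100·(0.968000))/(1+3/100) = 9417/10000 ≈ 0.941700
step 3 [1.5y] swap r/2=752/28345: DF=(1 − 752/28345·(0.968000+0.941700))/(1+752/28345) = 578/625 ≈ 0.924800
step 4 [2y] zero: DF = P = 4487/5000 ≈ 0.897400
step 5 [2.5y] zero: DF = P = 8747/10000 ≈ 0.874700
step 6 [3y] zero: DF = P = 841/1000 ≈ 0.841000

1 1/2 121/125
2 1 9417/10000
3 3/2 578/625
4 2 4487/5000
5 5/2 8747/10000
6 3 841/1000
f(0.5y,1y) = ((121/125)/(9417/10000) − 1)/(1/2) = 526/9417 ≈ 5.5856%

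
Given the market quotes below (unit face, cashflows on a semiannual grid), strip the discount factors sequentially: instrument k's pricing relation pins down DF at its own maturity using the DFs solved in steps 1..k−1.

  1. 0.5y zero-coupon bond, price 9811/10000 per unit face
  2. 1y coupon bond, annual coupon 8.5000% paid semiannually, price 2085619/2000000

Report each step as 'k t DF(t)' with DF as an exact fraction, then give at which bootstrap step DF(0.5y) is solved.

1 1/2 9811/10000
2 1 9603/10000
DF(0.5y) is solved at step 1

step 1 [0.5y] zero: DF = P = 9811/10000 ≈ 0.981100
step 2 [1y] bond c/2=17/400: DF=(2085619/2000000 − 17/400·(0.981100))/(1+17/400) = 9603/10000 ≈ 0.960300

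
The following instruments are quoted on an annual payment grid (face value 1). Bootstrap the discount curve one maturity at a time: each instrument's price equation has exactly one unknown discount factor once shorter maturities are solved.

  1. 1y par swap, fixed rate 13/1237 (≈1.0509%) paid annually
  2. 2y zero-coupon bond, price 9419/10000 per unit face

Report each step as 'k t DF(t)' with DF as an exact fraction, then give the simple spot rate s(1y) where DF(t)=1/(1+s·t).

step 1 [1y] swap r/1=13/1237: DF=(1 − 13/1237·(0))/(1+13/1237) = 1237/1250 ≈ 0.989600
step 2 [2y] zero: DF = P = 9419/10000 ≈ 0.941900

1 1 1237/1250
2 2 9419/10000
s(1y) = (1/(1237/1250) − 1)/(1) = 13/1237 ≈ 1.0509%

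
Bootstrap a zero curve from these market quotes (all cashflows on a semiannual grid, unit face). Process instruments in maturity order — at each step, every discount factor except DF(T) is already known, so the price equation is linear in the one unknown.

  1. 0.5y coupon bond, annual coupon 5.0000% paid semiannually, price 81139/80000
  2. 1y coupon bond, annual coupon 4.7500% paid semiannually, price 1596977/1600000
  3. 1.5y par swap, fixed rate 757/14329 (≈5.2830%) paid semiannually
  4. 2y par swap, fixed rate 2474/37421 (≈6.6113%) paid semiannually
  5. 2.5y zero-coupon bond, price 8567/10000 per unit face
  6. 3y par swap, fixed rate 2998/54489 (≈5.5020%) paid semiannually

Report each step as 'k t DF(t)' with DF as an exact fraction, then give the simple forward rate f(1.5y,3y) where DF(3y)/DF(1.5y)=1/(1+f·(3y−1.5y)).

step 1 [0.5y] bond c/2=1/40: DF=(81139/80000 − 1/40·(0))/(1+1/40) = 1979/2000 ≈ 0.989500
step 2 [1y] bond c/2=19/800: DF=(1596977/1600000 − 19/800·(0.989500))/(1+19/800) = 119/125 ≈ 0.952000
step 3 [1.5y] swap r/2=757/28658: DF=(1 − 757/28658·(0.989500+0.952000))/(1+757/28658) = 9243/10000 ≈ 0.924300
step 4 [2y] swap r/2=1237/37421: DF=(1 − 1237/37421·(0.989500+0.952000+0.924300))/(1+1237/37421) = 8763/10000 ≈ 0.876300
step 5 [2.5y] zero: DF = P = 8567/10000 ≈ 0.856700
step 6 [3y] swap r/2=1499/54489: DF=(1 − 1499/54489·(0.989500+0.952000+0.924300+0.876300+0.856700))/(1+1499/54489) = 8501/10000 ≈ 0.850100

1 1/2 1979/2000
2 1 119/125
3 3/2 9243/10000
4 2 8763/10000
5 5/2 8567/10000
6 3 8501/10000
f(1.5y,3y) = ((9243/10000)/(8501/10000) − 1)/(3/2) = 1484/25503 ≈ 5.8189%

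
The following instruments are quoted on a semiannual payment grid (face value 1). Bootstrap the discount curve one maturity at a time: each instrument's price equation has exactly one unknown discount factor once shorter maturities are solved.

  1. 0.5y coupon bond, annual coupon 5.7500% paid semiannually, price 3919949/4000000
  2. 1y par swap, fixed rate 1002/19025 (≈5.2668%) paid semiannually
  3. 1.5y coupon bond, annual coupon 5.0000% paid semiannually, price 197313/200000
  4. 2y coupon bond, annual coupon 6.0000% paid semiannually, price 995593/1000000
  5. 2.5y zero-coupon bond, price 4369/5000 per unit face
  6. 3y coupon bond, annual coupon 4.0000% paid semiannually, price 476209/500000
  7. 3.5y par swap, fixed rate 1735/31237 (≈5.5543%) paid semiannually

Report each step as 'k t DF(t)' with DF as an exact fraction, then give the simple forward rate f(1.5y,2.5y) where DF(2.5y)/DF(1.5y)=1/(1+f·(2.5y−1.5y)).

step 1 [0.5y] bond c/2=23/800: DF=(3919949/4000000 − 23/800·(0))/(1+23/800) = 4763/5000 ≈ 0.952600
step 2 [1y] swap r/2=501/19025: DF=(1 − 501/19025·(0.952600))/(1+501/19025) = 9499/10000 ≈ 0.949900
step 3 [1.5y] bond c/2=1/40: DF=(197313/200000 − 1/40·(0.952600+0.949900))/(1+1/40) = 9161/10000 ≈ 0.916100
step 4 [2y] bond c/2=3/100: DF=(995593/1000000 − 3/100·(0.952600+0.949900+0.916100))/(1+3/100) = 1769/2000 ≈ 0.884500
step 5 [2.5y] zero: DF = P = 4369/5000 ≈ 0.873800
step 6 [3y] bond c/2=1/50: DF=(476209/500000 − 1/50·(0.952600+0.949900+0.916100+0.884500+0.873800))/(1+1/50) = 211/250 ≈ 0.844000
step 7 [3.5y] swap r/2=1735/62474: DF=(1 − 1735/62474·(0.952600+0.949900+0.916100+0.884500+0.873800+0.844000))/(1+1735/62474) = 1653/2000 ≈ 0.826500

1 1/2 4763/5000
2 1 9499/10000
3 3/2 9161/10000
4 2 1769/2000
5 5/2 4369/5000
6 3 211/250
7 7/2 1653/2000
f(1.5y,2.5y) = ((9161/10000)/(4369/5000) − 1)/(1) = 423/8738 ≈ 4.8409%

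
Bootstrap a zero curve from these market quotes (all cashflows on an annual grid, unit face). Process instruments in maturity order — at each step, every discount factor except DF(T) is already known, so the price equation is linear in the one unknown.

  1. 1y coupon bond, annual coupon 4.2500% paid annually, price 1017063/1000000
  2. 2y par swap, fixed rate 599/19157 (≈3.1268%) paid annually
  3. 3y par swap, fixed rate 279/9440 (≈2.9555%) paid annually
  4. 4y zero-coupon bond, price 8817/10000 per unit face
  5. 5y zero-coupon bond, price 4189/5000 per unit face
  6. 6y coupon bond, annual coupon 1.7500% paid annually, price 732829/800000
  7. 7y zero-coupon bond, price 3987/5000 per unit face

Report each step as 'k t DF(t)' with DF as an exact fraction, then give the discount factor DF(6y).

1 1 2439/2500
2 2 9401/10000
3 3 9163/10000
4 4 8817/10000
5 5 4189/5000
6 6 411/500
7 7 3987/5000
DF(6y) = 411/500 ≈ 0.822000

step 1 [1y] bond c/1=17/400: DF=(1017063/1000000 − 17/400·(0))/(1+17/400) = 2439/2500 ≈ 0.975600
step 2 [2y] swap r/1=599/19157: DF=(1 − 599/19157·(0.975600))/(1+599/19157) = 9401/10000 ≈ 0.940100
step 3 [3y] swap r/1=279/9440: DF=(1 − 279/9440·(0.975600+0.940100))/(1+279/9440) = 9163/10000 ≈ 0.916300
step 4 [4y] zero: DF = P = 8817/10000 ≈ 0.881700
step 5 [5y] zero: DF = P = 4189/5000 ≈ 0.837800
step 6 [6y] bond c/1=7/400: DF=(732829/800000 − 7/400·(0.975600+0.940100+0.916300+0.881700+0.837800))/(1+7/400) = 411/500 ≈ 0.822000
step 7 [7y] zero: DF = P = 3987/5000 ≈ 0.797400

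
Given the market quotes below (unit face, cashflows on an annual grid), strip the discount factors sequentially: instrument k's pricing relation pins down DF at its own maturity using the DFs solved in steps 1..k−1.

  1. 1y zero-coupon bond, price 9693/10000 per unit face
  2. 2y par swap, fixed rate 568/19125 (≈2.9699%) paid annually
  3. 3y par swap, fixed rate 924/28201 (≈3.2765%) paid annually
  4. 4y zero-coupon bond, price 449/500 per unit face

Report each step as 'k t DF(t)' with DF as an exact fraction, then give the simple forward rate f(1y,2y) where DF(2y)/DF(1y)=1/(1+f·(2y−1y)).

step 1 [1y] zero: DF = P = 9693/10000 ≈ 0.969300
step 2 [2y] swap r/1=568/19125: DF=(1 − 568/19125·(0.969300))/(1+568/19125) = 1179/1250 ≈ 0.943200
step 3 [3y] swap r/1=924/28201: DF=(1 − 924/28201·(0.969300+0.943200))/(1+924/28201) = 2269/2500 ≈ 0.907600
step 4 [4y] zero: DF = P = 449/500 ≈ 0.898000

1 1 9693/10000
2 2 1179/1250
3 3 2269/2500
4 4 449/500
f(1y,2y) = ((9693/10000)/(1179/1250) − 1)/(1) = 29/1048 ≈ 2.7672%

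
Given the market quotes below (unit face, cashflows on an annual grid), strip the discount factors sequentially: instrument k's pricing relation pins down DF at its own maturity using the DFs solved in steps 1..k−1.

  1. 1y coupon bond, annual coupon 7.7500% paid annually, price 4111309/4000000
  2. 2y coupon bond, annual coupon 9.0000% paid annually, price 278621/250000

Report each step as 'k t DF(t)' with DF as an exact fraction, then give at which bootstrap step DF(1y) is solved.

step 1 [1y] bond c/1=31/400: DF=(4111309/4000000 − 31/400·(0))/(1+31/400) = 9539/10000 ≈ 0.953900
step 2 [2y] bond c/1=9/100: DF=(278621/250000 − 9/100·(0.953900))/(1+9/100) = 9437/10000 ≈ 0.943700

1 1 9539/10000
2 2 9437/10000
DF(1y) is solved at step 1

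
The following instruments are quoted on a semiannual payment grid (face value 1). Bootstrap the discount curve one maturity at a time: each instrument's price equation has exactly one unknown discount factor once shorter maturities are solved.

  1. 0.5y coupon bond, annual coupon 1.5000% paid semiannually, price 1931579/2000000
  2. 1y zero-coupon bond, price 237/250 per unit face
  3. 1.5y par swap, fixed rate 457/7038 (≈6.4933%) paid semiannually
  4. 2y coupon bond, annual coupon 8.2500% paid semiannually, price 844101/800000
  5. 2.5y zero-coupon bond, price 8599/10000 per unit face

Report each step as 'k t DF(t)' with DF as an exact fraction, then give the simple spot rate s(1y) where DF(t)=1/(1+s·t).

1 1/2 4793/5000
2 1 237/250
3 3/2 4543/5000
4 2 4509/5000
5 5/2 8599/10000
s(1y) = (1/(237/250) − 1)/(1) = 13/237 ≈ 5.4852%

step 1 [0.5y] bond c/2=3/400: DF=(1931579/2000000 − 3/400·(0))/(1+3/400) = 4793/5000 ≈ 0.958600
step 2 [1y] zero: DF = P = 237/250 ≈ 0.948000
step 3 [1.5y] swap r/2=457/14076: DF=(1 − 457/14076·(0.958600+0.948000))/(1+457/14076) = 4543/5000 ≈ 0.908600
step 4 [2y] bond c/2=33/800: DF=(844101/800000 − 33/800·(0.958600+0.948000+0.908600))/(1+33/800) = 4509/5000 ≈ 0.901800
step 5 [2.5y] zero: DF = P = 8599/10000 ≈ 0.859900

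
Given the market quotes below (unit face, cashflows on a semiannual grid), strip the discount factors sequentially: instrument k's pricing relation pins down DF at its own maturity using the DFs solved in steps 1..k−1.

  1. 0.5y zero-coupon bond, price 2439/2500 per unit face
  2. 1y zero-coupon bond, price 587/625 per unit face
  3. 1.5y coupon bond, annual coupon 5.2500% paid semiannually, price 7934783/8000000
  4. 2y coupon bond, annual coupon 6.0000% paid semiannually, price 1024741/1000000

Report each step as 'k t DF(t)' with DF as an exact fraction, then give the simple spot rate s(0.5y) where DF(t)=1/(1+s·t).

step 1 [0.5y] zero: DF = P = 2439/2500 ≈ 0.975600
step 2 [1y] zero: DF = P = 587/625 ≈ 0.939200
step 3 [1.5y] bond c/2=21/800: DF=(7934783/8000000 − 21/800·(0.975600+0.939200))/(1+21/800) = 367/400 ≈ 0.917500
step 4 [2y] bond c/2=3/100: DF=(1024741/1000000 − 3/100·(0.975600+0.939200+0.917500))/(1+3/100) = 2281/2500 ≈ 0.912400

1 1/2 2439/2500
2 1 587/625
3 3/2 367/400
4 2 2281/2500
s(0.5y) = (1/(2439/2500) − 1)/(1/2) = 122/2439 ≈ 5.0021%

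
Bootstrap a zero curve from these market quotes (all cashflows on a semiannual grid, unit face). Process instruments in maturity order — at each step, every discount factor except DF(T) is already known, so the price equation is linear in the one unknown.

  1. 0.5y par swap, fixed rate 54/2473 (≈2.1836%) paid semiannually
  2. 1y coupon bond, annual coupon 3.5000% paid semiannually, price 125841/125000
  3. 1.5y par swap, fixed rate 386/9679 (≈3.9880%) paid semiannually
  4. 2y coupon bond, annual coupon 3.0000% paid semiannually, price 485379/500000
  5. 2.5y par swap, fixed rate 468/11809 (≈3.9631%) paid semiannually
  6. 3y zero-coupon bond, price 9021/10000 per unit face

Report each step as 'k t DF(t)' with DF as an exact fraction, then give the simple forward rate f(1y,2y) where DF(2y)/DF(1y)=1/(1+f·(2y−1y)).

step 1 [0.5y] swap r/2=27/2473: DF=(1 − 27/2473·(0))/(1+27/2473) = 2473/2500 ≈ 0.989200
step 2 [1y] bond c/2=7/400: DF=(125841/125000 − 7/400·(0.989200))/(1+7/400) = 2431/2500 ≈ 0.972400
step 3 [1.5y] swap r/2=193/9679: DF=(1 − 193/9679·(0.989200+0.972400))/(1+193/9679) = 9421/10000 ≈ 0.942100
step 4 [2y] bond c/2=3/200: DF=(485379/500000 − 3/200·(0.989200+0.972400+0.942100))/(1+3/200) = 1827/2000 ≈ 0.913500
step 5 [2.5y] swap r/2=234/11809: DF=(1 − 234/11809·(0.989200+0.972400+0.942100+0.913500))/(1+234/11809) = 1133/1250 ≈ 0.906400
step 6 [3y] zero: DF = P = 9021/10000 ≈ 0.902100

1 1/2 2473/2500
2 1 2431/2500
3 3/2 9421/10000
4 2 1827/2000
5 5/2 1133/1250
6 3 9021/10000
f(1y,2y) = ((2431/2500)/(1827/2000) − 1)/(1) = 589/9135 ≈ 6.4477%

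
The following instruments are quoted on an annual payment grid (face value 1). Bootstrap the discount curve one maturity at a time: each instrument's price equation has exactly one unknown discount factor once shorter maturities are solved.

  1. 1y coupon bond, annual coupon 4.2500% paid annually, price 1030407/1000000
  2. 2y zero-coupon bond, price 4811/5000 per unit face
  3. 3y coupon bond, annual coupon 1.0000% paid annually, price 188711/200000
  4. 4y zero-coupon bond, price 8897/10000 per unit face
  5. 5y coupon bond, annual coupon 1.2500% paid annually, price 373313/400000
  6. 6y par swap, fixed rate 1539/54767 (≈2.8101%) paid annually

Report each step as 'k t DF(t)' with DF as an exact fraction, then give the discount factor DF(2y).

1 1 2471/2500
2 2 4811/5000
3 3 9149/10000
4 4 8897/10000
5 5 4377/5000
6 6 8461/10000
DF(2y) = 4811/5000 ≈ 0.962200

step 1 [1y] bond c/1=17/400: DF=(1030407/1000000 − 17/400·(0))/(1+17/400) = 2471/2500 ≈ 0.988400
step 2 [2y] zero: DF = P = 4811/5000 ≈ 0.962200
step 3 [3y] bond c/1=1/100: DF=(188711/200000 − 1/100·(0.988400+0.962200))/(1+1/100) = 9149/10000 ≈ 0.914900
step 4 [4y] zero: DF = P = 8897/10000 ≈ 0.889700
step 5 [5y] bond c/1=1/80: DF=(373313/400000 − 1/80·(0.988400+0.962200+0.914900+0.889700))/(1+1/80) = 4377/5000 ≈ 0.875400
step 6 [6y] swap r/1=1539/54767: DF=(1 − 1539/54767·(0.988400+0.962200+0.914900+0.889700+0.875400))/(1+1539/54767) = 8461/10000 ≈ 0.846100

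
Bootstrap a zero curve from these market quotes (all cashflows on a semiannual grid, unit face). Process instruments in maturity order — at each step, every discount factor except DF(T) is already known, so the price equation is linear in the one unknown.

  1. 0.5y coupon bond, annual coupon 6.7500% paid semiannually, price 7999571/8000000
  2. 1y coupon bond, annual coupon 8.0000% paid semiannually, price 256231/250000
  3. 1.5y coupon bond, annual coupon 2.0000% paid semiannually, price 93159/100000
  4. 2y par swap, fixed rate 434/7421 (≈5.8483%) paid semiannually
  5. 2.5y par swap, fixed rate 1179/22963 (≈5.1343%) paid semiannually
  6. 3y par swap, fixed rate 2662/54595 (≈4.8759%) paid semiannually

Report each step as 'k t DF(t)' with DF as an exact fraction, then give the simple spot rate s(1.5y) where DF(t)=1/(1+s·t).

1 1/2 9673/10000
2 1 9483/10000
3 3/2 4517/5000
4 2 1783/2000
5 5/2 8821/10000
6 3 8669/10000
s(1.5y) = (1/(4517/5000) − 1)/(3/2) = 322/4517 ≈ 7.1286%

step 1 [0.5y] bond c/2=27/800: DF=(7999571/8000000 − 27/800·(0))/(1+27/800) = 9673/10000 ≈ 0.967300
step 2 [1y] bond c/2=1/25: DF=(256231/250000 − 1/25·(0.967300))/(1+1/25) = 9483/10000 ≈ 0.948300
step 3 [1.5y] bond c/2=1/100: DF=(93159/100000 − 1/100·(0.967300+0.948300))/(1+1/100) = 4517/5000 ≈ 0.903400
step 4 [2y] swap r/2=217/7421: DF=(1 − 217/7421·(0.967300+0.948300+0.903400))/(1+217/7421) = 1783/2000 ≈ 0.891500
step 5 [2.5y] swap r/2=1179/45926: DF=(1 − 1179/45926·(0.967300+0.948300+0.903400+0.891500))/(1+1179/45926) = 8821/10000 ≈ 0.882100
step 6 [3y] swap r/2=1331/54595: DF=(1 − 1331/54595·(0.967300+0.948300+0.903400+0.891500+0.882100))/(1+1331/54595) = 8669/10000 ≈ 0.866900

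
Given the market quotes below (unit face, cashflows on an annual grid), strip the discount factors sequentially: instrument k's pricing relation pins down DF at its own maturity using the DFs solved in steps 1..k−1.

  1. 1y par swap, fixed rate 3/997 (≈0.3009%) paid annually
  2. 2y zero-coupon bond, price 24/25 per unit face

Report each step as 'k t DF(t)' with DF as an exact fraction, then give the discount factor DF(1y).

1 1 997/1000
2 2 24/25
DF(1y) = 997/1000 ≈ 0.997000

step 1 [1y] swap r/1=3/997: DF=(1 − 3/997·(0))/(1+3/997) = 997/1000 ≈ 0.997000
step 2 [2y] zero: DF = P = 24/25 ≈ 0.960000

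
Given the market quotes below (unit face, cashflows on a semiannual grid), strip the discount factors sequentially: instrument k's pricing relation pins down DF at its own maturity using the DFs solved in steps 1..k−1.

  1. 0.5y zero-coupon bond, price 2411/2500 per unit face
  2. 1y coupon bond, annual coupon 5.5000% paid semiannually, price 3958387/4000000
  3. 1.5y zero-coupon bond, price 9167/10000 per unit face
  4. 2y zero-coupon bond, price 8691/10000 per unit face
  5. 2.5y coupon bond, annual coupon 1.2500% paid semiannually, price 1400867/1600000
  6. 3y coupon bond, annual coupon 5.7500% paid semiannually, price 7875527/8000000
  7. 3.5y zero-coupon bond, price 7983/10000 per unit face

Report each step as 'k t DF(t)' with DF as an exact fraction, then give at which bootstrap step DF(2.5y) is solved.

1 1/2 2411/2500
2 1 9373/10000
3 3/2 9167/10000
4 2 8691/10000
5 5/2 1059/1250
6 3 4151/5000
7 7/2 7983/10000
DF(2.5y) is solved at step 5

step 1 [0.5y] zero: DF = P = 2411/2500 ≈ 0.964400
step 2 [1y] bond c/2=11/400: DF=(3958387/4000000 − 11/400·(0.964400))/(1+11/400) = 9373/10000 ≈ 0.937300
step 3 [1.5y] zero: DF = P = 9167/10000 ≈ 0.916700
step 4 [2y] zero: DF = P = 8691/10000 ≈ 0.869100
step 5 [2.5y] bond c/2=1/160: DF=(1400867/1600000 − 1/160·(0.964400+0.937300+0.916700+0.869100))/(1+1/160) = 1059/1250 ≈ 0.847200
step 6 [3y] bond c/2=23/800: DF=(7875527/8000000 − 23/800·(0.964400+0.937300+0.916700+0.869100+0.847200))/(1+23/800) = 4151/5000 ≈ 0.830200
step 7 [3.5y] zero: DF = P = 7983/10000 ≈ 0.798300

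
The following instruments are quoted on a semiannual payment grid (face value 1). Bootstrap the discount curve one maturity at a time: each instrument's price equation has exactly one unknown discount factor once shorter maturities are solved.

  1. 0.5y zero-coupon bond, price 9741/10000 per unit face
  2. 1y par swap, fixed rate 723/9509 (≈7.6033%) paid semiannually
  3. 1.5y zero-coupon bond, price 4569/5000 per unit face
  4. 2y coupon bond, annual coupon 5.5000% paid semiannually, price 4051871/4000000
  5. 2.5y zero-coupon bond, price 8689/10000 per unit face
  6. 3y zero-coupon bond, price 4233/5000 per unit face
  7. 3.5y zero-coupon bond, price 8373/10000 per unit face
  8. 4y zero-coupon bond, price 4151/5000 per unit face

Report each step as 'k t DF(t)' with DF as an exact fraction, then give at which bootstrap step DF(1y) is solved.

step 1 [0.5y] zero: DF = P = 9741/10000 ≈ 0.974100
step 2 [1y] swap r/2=723/19018: DF=(1 − 723/19018·(0.974100))/(1+723/19018) = 9277/10000 ≈ 0.927700
step 3 [1.5y] zero: DF = P = 4569/5000 ≈ 0.913800
step 4 [2y] bond c/2=11/400: DF=(4051871/4000000 − 11/400·(0.974100+0.927700+0.913800))/(1+11/400) = 1821/2000 ≈ 0.910500
step 5 [2.5y] zero: DF = P = 8689/10000 ≈ 0.868900
step 6 [3y] zero: DF = P = 4233/5000 ≈ 0.846600
step 7 [3.5y] zero: DF = P = 8373/10000 ≈ 0.837300
step 8 [4y] zero: DF = P = 4151/5000 ≈ 0.830200

1 1/2 9741/10000
2 1 9277/10000
3 3/2 4569/5000
4 2 1821/2000
5 5/2 8689/10000
6 3 4233/5000
7 7/2 8373/10000
8 4 4151/5000
DF(1y) is solved at step 2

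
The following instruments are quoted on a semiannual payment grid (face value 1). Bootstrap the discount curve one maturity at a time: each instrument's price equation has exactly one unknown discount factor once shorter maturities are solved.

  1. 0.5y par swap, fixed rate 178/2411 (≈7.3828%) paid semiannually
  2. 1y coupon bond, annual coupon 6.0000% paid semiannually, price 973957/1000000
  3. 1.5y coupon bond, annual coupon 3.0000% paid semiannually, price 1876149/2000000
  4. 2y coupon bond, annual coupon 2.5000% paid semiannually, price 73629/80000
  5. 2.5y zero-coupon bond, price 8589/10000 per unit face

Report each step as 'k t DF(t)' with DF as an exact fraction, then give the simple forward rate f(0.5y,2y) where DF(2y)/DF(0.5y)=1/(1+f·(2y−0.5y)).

step 1 [0.5y] swap r/2=89/2411: DF=(1 − 89/2411·(0))/(1+89/2411) = 2411/2500 ≈ 0.964400
step 2 [1y] bond c/2=3/100: DF=(973957/1000000 − 3/100·(0.964400))/(1+3/100) = 367/400 ≈ 0.917500
step 3 [1.5y] bond c/2=3/200: DF=(1876149/2000000 − 3/200·(0.964400+0.917500))/(1+3/200) = 2241/2500 ≈ 0.896400
step 4 [2y] bond c/2=1/80: DF=(73629/80000 − 1/80·(0.964400+0.917500+0.896400))/(1+1/80) = 8747/10000 ≈ 0.874700
step 5 [2.5y] zero: DF = P = 8589/10000 ≈ 0.858900

1 1/2 2411/2500
2 1 367/400
3 3/2 2241/2500
4 2 8747/10000
5 5/2 8589/10000
f(0.5y,2y) = ((2411/2500)/(8747/10000) − 1)/(3/2) = 598/8747 ≈ 6.8366%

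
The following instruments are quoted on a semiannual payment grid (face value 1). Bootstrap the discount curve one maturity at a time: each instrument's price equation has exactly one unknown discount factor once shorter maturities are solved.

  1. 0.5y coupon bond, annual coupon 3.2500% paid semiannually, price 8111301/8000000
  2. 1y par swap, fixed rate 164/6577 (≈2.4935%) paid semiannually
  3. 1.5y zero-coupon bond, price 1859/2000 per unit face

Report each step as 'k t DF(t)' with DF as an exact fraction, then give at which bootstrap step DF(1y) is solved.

step 1 [0.5y] bond c/2=13/800: DF=(8111301/8000000 − 13/800·(0))/(1+13/800) = 9977/10000 ≈ 0.997700
step 2 [1y] swap r/2=82/6577: DF=(1 − 82/6577·(0.997700))/(1+82/6577) = 4877/5000 ≈ 0.975400
step 3 [1.5y] zero: DF = P = 1859/2000 ≈ 0.929500

1 1/2 9977/10000
2 1 4877/5000
3 3/2 1859/2000
DF(1y) is solved at step 2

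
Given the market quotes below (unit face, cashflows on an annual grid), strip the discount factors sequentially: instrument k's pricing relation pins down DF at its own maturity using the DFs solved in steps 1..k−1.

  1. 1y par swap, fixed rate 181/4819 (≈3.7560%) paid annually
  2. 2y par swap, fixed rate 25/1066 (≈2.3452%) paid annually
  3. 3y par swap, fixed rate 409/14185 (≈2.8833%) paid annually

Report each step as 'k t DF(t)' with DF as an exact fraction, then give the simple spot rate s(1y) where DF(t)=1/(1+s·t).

1 1 4819/5000
2 2 191/200
3 3 4591/5000
s(1y) = (1/(4819/5000) − 1)/(1) = 181/4819 ≈ 3.7560%

step 1 [1y] swap r/1=181/4819: DF=(1 − 181/4819·(0))/(1+181/4819) = 4819/5000 ≈ 0.963800
step 2 [2y] swap r/1=25/1066: DF=(1 − 25/1066·(0.963800))/(1+25/1066) = 191/200 ≈ 0.955000
step 3 [3y] swap r/1=409/14185: DF=(1 − 409/14185·(0.963800+0.955000))/(1+409/14185) = 4591/5000 ≈ 0.918200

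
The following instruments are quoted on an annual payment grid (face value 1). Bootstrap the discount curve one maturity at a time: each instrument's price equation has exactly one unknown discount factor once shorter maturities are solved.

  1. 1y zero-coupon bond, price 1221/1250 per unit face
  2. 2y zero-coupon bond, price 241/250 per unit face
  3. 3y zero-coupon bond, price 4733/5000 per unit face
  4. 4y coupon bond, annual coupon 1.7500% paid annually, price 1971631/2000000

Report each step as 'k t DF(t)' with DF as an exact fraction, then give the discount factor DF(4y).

step 1 [1y] zero: DF = P = 1221/1250 ≈ 0.976800
step 2 [2y] zero: DF = P = 241/250 ≈ 0.964000
step 3 [3y] zero: DF = P = 4733/5000 ≈ 0.946600
step 4 [4y] bond c/1=7/400: DF=(1971631/2000000 − 7/400·(0.976800+0.964000+0.946600))/(1+7/400) = 1149/1250 ≈ 0.919200

1 1 1221/1250
2 2 241/250
3 3 4733/5000
4 4 1149/1250
DF(4y) = 1149/1250 ≈ 0.919200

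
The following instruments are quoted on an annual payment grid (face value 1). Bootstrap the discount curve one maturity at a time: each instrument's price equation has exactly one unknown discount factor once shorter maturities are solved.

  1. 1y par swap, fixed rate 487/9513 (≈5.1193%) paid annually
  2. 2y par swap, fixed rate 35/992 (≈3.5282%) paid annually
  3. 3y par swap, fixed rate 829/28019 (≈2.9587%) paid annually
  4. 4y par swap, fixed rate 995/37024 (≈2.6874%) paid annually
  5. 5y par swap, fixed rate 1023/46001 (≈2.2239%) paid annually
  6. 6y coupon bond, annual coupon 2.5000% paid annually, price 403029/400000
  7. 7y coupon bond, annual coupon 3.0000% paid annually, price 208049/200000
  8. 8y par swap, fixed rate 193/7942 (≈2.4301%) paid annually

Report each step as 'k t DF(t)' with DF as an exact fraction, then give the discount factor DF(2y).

step 1 [1y] swap r/1=487/9513: DF=(1 − 487/9513·(0))/(1+487/9513) = 9513/10000 ≈ 0.951300
step 2 [2y] swap r/1=35/992: DF=(1 − 35/992·(0.951300))/(1+35/992) = 1867/2000 ≈ 0.933500
step 3 [3y] swap r/1=829/28019: DF=(1 − 829/28019·(0.951300+0.933500))/(1+829/28019) = 9171/10000 ≈ 0.917100
step 4 [4y] swap r/1=995/37024: DF=(1 − 995/37024·(0.951300+0.933500+0.917100))/(1+995/37024) = 1801/2000 ≈ 0.900500
step 5 [5y] swap r/1=1023/46001: DF=(1 − 1023/46001·(0.951300+0.933500+0.917100+0.900500))/(1+1023/46001) = 8977/10000 ≈ 0.897700
step 6 [6y] bond c/1=1/40: DF=(403029/400000 − 1/40·(0.951300+0.933500+0.917100+0.900500+0.897700))/(1+1/40) = 2177/2500 ≈ 0.870800
step 7 [7y] bond c/1=3/100: DF=(208049/200000 − 3/100·(0.951300+0.933500+0.917100+0.900500+0.897700+0.870800))/(1+3/100) = 4253/5000 ≈ 0.850600
step 8 [8y] swap r/1=193/7942: DF=(1 − 193/7942·(0.951300+0.933500+0.917100+0.900500+0.897700+0.870800+0.850600))/(1+193/7942) = 8263/10000 ≈ 0.826300

1 1 9513/10000
2 2 1867/2000
3 3 9171/10000
4 4 1801/2000
5 5 8977/10000
6 6 2177/2500
7 7 4253/5000
8 8 8263/10000
DF(2y) = 1867/2000 ≈ 0.933500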